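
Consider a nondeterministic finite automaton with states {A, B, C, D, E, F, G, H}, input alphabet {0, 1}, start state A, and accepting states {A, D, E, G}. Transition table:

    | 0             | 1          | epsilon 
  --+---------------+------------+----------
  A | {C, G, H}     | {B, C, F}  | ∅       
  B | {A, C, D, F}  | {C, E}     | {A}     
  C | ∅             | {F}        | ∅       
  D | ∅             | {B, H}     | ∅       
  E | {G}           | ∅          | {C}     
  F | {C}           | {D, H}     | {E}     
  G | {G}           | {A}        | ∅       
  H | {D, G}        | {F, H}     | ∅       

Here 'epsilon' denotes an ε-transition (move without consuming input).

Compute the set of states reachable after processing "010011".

{A, B, C, E, F, H}

Start in {A}.
Read '0': A→{C, G, H}; now {C, G, H}.
Read '1': C→{F}, G→{A}, H→{F, H}; union {A, F, H}; ε-closure = {A, C, E, F, H}.
Read '0': A→{C, G, H}, C→∅, E→{G}, F→{C}, H→{D, G}; now {C, D, G, H}.
Read '0': C→∅, D→∅, G→{G}, H→{D, G}; now {D, G}.
Read '1': D→{B, H}, G→{A}; now {A, B, H}.
Read '1': A→{B, C, F}, B→{C, E}, H→{F, H}; union {B, C, E, F, H}; ε-closure = {A, B, C, E, F, H}.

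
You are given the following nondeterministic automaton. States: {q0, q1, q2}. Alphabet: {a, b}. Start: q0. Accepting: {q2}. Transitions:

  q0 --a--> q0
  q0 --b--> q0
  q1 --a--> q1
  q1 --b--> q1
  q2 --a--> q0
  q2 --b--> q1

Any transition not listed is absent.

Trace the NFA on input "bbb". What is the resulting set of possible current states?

Start in {q0}.
Read 'b': q0→{q0}; now {q0}.
Read 'b': q0→{q0}; now {q0}.
Read 'b': q0→{q0}; now {q0}.

{q0}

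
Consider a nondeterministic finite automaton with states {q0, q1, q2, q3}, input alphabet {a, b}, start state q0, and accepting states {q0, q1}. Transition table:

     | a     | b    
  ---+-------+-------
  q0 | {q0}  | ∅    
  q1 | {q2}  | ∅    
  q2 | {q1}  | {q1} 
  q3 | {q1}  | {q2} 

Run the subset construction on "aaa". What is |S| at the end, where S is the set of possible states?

Start in {q0}.
Read 'a': {q0} → {q0}.
Read 'a': {q0} → {q0}.
Read 'a': {q0} → {q0}.
That set has 1 state.

1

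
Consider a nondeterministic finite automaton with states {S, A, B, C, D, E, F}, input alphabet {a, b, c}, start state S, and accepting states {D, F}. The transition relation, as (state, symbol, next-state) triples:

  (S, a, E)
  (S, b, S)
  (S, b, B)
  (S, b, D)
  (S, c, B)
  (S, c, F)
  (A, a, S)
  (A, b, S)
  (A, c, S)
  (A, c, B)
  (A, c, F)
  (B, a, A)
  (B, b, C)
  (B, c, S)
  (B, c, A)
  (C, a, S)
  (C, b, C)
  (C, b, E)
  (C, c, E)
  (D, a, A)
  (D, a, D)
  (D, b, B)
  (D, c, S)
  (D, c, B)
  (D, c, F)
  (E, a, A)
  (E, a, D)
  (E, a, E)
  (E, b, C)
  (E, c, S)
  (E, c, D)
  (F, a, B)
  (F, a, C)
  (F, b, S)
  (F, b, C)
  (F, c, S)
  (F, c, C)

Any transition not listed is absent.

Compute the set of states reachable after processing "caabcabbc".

Start in {S}.
Read 'c': S→{B, F}; now {B, F}.
Read 'a': B→{A}, F→{B, C}; now {A, B, C}.
Read 'a': A→{S}, B→{A}, C→{S}; now {S, A}.
Read 'b': S→{S, B, D}, A→{S}; now {S, B, D}.
Read 'c': S→{B, F}, B→{S, A}, D→{S, B, F}; now {S, A, B, F}.
Read 'a': S→{E}, A→{S}, B→{A}, F→{B, C}; now {S, A, B, C, E}.
Read 'b': S→{S, B, D}, A→{S}, B→{C}, C→{C, E}, E→{C}; now {S, B, C, D, E}.
Read 'b': S→{S, B, D}, B→{C}, C→{C, E}, D→{B}, E→{C}; now {S, B, C, D, E}.
Read 'c': S→{B, F}, B→{S, A}, C→{E}, D→{S, B, F}, E→{S, D}; now {S, A, B, D, E, F}.

{S, A, B, D, E, F}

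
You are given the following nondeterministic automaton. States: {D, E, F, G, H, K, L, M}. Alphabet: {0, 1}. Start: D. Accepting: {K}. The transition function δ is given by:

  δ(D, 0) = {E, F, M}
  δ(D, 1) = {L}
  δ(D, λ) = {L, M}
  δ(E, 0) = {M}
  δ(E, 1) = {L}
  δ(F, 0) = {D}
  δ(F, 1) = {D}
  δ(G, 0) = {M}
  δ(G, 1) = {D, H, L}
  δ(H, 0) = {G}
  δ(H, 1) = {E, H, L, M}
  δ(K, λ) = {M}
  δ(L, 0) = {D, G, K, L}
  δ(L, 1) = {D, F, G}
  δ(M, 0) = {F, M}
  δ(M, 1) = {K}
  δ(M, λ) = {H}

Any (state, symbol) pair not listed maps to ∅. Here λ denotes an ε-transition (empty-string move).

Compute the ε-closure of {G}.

{G}

Begin with {G}.
No ε-moves leave this set, so the closure equals the set itself.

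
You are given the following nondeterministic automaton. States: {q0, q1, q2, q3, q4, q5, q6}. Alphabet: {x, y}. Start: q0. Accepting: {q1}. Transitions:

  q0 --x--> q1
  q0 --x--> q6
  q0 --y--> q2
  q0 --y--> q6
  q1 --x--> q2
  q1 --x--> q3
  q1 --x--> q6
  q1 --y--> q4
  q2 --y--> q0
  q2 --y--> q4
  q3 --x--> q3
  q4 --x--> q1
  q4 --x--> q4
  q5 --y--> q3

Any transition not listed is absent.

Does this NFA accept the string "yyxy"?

No

Start in {q0}.
Read 'y': {q0} → {q2, q6}.
Read 'y': {q2, q6} → {q0, q4}.
Read 'x': {q0, q4} → {q1, q4, q6}.
Read 'y': {q1, q4, q6} → {q4}.
The final set {q4} contains no accepting state.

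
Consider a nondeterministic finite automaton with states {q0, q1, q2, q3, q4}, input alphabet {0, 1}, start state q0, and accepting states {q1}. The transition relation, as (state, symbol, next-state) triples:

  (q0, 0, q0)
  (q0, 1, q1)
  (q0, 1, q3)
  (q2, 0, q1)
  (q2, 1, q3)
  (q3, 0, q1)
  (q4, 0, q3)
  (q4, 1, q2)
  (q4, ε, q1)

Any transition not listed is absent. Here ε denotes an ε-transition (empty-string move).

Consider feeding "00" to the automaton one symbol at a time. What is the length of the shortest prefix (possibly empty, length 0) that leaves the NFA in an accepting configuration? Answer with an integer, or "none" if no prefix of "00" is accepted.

none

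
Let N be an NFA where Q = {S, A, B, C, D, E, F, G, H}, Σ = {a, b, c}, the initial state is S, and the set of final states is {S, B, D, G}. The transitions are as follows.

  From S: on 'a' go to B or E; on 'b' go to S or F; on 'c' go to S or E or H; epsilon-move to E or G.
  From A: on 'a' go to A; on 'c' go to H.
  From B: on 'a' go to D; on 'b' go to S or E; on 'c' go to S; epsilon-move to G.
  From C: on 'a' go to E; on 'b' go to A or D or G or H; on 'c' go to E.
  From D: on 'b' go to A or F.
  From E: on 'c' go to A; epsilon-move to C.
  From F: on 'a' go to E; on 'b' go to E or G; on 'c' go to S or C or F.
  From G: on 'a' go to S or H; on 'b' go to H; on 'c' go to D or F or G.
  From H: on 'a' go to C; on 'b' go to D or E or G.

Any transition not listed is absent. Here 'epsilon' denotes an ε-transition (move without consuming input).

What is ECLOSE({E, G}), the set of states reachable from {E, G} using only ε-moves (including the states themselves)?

{C, E, G}

Begin with {E, G}.
ε-move E → C; add C.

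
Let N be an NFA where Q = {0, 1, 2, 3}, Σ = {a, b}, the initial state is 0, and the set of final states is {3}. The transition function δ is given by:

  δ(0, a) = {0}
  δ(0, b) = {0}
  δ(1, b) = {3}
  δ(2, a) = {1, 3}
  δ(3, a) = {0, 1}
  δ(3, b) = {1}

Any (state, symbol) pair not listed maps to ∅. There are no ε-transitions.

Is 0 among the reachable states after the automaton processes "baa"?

Yes

Start in {0}.
Read 'b': 0→{0}; now {0}.
Read 'a': 0→{0}; now {0}.
Read 'a': 0→{0}; now {0}.
State 0 is in {0}.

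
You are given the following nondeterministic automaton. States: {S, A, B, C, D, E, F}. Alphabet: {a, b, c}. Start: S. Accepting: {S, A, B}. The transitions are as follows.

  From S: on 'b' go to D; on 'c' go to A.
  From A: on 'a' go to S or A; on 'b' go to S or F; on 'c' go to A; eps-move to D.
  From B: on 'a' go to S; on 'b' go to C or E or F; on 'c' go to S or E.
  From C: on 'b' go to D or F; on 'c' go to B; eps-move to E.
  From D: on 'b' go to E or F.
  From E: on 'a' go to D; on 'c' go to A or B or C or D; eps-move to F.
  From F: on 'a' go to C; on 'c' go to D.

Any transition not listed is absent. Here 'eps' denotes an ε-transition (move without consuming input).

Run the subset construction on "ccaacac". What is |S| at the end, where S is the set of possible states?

2

Start in {S}.
Read 'c': S→{A}; union {A}; ε-closure = {A, D}.
Read 'c': A→{A}, D→∅; union {A}; ε-closure = {A, D}.
Read 'a': A→{S, A}, D→∅; union {S, A}; ε-closure = {S, A, D}.
Read 'a': S→∅, A→{S, A}, D→∅; union {S, A}; ε-closure = {S, A, D}.
Read 'c': S→{A}, A→{A}, D→∅; union {A}; ε-closure = {A, D}.
Read 'a': A→{S, A}, D→∅; union {S, A}; ε-closure = {S, A, D}.
Read 'c': S→{A}, A→{A}, D→∅; union {A}; ε-closure = {A, D}.
That set has 2 states.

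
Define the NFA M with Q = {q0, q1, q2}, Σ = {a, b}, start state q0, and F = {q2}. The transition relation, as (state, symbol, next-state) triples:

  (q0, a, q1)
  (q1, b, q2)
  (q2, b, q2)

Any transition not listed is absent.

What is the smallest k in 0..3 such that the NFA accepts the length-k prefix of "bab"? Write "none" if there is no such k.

none

Start in {q0}.
Read 'b': {q0} → ∅.
The set is empty and remains empty for the remaining 2 symbols.
No reachable set along the way intersects F.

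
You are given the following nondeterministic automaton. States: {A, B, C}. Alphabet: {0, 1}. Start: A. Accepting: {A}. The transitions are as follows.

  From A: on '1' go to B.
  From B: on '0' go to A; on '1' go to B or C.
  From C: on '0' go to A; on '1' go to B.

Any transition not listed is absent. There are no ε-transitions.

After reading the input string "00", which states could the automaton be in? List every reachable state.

Start in {A}.
Read '0': A→∅; now ∅.
The set is empty and remains empty for the remaining 1 symbol.

∅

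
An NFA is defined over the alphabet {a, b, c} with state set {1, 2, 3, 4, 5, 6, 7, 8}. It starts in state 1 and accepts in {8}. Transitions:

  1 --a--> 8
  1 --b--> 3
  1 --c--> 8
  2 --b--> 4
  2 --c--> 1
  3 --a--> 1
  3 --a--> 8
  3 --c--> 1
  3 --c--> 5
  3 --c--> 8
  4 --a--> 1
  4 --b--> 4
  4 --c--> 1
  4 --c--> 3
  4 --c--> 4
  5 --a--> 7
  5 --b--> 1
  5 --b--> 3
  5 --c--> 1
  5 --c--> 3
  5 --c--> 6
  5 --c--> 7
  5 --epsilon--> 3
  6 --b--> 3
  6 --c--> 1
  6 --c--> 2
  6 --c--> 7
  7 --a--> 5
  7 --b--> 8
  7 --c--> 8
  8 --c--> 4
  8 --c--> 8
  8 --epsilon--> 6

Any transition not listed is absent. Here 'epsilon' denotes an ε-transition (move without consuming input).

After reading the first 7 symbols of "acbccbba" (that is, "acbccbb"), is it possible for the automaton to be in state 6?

No

Start in {1}.
Read 'a': 1→{8}; union {8}; ε-closure = {6, 8}.
Read 'c': 6→{1, 2, 7}, 8→{4, 8}; union {1, 2, 4, 7, 8}; ε-closure = {1, 2, 4, 6, 7, 8}.
Read 'b': 1→{3}, 2→{4}, 4→{4}, 6→{3}, 7→{8}, 8→∅; union {3, 4, 8}; ε-closure = {3, 4, 6, 8}.
Read 'c': 3→{1, 5, 8}, 4→{1, 3, 4}, 6→{1, 2, 7}, 8→{4, 8}; union {1, 2, 3, 4, 5, 7, 8}; ε-closure = {1, 2, 3, 4, 5, 6, 7, 8}.
Read 'c': 1→{8}, 2→{1}, 3→{1, 5, 8}, 4→{1, 3, 4}, 5→{1, 3, 6, 7}, 6→{1, 2, 7}, 7→{8}, 8→{4, 8}; now {1, 2, 3, 4, 5, 6, 7, 8}.
Read 'b': 1→{3}, 2→{4}, 3→∅, 4→{4}, 5→{1, 3}, 6→{3}, 7→{8}, 8→∅; union {1, 3, 4, 8}; ε-closure = {1, 3, 4, 6, 8}.
Read 'b': 1→{3}, 3→∅, 4→{4}, 6→{3}, 8→∅; now {3, 4}.
State 6 is not in {3, 4}.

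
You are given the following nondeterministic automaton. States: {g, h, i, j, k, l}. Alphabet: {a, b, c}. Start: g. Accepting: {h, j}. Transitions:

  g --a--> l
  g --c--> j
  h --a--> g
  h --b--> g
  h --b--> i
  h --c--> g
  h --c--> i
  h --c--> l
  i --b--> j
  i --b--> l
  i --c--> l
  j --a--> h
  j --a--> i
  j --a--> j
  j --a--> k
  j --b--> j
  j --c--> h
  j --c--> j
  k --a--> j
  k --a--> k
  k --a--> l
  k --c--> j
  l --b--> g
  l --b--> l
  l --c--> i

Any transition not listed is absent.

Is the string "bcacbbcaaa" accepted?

No

Start in {g}.
Read 'b': {g} → ∅.
The set is empty and remains empty for the remaining 9 symbols.
The final set ∅ contains no accepting state.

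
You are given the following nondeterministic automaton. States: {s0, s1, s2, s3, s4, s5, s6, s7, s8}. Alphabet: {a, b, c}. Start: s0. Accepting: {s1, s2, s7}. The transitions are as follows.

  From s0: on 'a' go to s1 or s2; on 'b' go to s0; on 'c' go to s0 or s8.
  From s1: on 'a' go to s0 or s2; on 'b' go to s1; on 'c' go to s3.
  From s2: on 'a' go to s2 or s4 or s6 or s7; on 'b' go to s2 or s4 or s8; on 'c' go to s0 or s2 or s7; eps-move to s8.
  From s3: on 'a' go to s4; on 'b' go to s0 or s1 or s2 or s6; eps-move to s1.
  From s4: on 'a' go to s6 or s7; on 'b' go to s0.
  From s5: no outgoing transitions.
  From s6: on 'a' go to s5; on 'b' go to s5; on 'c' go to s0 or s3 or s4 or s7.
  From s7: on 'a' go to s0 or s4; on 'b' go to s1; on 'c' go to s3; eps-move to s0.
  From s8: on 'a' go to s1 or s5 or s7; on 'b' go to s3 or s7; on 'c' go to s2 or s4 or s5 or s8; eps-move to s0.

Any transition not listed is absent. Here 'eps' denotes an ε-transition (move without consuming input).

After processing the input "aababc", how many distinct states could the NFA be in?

8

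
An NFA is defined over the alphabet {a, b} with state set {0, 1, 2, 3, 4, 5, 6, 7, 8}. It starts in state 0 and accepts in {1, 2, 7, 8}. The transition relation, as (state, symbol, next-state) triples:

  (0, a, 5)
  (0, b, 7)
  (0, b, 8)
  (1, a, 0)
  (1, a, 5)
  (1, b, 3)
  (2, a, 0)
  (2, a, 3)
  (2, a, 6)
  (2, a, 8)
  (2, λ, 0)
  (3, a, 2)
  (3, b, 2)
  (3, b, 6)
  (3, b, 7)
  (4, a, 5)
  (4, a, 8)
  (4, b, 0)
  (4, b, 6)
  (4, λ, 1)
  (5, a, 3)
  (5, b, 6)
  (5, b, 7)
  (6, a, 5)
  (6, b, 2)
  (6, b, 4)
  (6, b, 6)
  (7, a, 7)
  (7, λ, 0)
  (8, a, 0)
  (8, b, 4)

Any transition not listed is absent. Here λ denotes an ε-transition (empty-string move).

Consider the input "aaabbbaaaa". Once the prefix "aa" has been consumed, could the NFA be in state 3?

Start in {0}.
Read 'a': 0→{5}; now {5}.
Read 'a': 5→{3}; now {3}.
State 3 is in {3}.

Yes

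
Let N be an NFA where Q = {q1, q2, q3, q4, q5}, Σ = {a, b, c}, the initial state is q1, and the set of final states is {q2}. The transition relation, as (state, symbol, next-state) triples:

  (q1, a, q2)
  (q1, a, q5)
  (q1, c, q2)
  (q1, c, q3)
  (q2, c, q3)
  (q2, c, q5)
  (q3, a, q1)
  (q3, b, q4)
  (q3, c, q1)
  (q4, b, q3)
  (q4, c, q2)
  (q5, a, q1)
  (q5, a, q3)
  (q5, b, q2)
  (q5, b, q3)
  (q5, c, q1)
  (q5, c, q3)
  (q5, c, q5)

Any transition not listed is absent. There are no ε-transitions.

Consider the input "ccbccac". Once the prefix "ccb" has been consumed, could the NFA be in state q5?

No

Start in {q1}.
Read 'c': {q1} → {q2, q3}.
Read 'c': {q2, q3} → {q1, q3, q5}.
Read 'b': {q1, q3, q5} → {q2, q3, q4}.
State q5 is not in {q2, q3, q4}.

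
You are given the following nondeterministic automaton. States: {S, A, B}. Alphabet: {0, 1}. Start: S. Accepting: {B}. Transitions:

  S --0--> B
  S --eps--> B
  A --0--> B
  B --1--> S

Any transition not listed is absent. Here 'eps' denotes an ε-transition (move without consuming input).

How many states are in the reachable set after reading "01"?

Start: ε-closure({S}) = {S, B}.
Read '0': S→{B}, B→∅; now {B}.
Read '1': B→{S}; union {S}; ε-closure = {S, B}.
That set has 2 states.

2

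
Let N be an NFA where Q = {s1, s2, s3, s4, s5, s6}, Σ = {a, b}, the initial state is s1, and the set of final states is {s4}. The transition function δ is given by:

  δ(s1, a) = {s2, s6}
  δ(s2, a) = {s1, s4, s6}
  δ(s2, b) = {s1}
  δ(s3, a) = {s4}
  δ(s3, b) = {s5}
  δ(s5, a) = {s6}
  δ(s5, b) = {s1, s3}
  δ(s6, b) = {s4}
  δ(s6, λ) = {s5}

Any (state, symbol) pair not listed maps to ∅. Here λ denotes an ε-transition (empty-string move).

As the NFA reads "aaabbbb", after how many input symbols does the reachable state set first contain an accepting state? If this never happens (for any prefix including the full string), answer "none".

2

Start in {s1}.
Read 'a': {s1} → {s2, s5, s6}.
Read 'a': {s2, s5, s6} → {s1, s4, s5, s6}.
None of the earlier sets intersect F, but {s1, s4, s5, s6} does.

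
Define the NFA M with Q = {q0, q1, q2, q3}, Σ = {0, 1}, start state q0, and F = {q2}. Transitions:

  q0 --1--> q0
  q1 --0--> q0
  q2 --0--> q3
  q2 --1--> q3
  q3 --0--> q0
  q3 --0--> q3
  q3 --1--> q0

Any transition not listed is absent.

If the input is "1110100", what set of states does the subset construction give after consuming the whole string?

∅

Start in {q0}.
Read '1': q0→{q0}; now {q0}.
Read '1': q0→{q0}; now {q0}.
Read '1': q0→{q0}; now {q0}.
Read '0': q0→∅; now ∅.
The set is empty and remains empty for the remaining 3 symbols.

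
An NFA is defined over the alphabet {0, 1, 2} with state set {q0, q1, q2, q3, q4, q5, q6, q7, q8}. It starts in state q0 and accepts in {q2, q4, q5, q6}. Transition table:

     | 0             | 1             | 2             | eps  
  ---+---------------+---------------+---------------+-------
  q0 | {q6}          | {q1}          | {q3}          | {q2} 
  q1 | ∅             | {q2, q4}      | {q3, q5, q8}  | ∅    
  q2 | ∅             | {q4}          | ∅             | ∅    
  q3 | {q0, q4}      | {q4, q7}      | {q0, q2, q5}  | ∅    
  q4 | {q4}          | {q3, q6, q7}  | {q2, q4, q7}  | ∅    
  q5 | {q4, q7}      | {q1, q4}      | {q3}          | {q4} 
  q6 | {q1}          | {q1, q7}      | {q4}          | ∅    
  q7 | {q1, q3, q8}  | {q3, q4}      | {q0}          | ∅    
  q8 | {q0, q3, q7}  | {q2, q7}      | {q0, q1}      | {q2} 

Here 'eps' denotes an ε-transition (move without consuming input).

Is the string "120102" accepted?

Start: ε-closure({q0}) = {q0, q2}.
Read '1': q0→{q1}, q2→{q4}; now {q1, q4}.
Read '2': q1→{q3, q5, q8}, q4→{q2, q4, q7}; now {q2, q3, q4, q5, q7, q8}.
Read '0': q2→∅, q3→{q0, q4}, q4→{q4}, q5→{q4, q7}, q7→{q1, q3, q8}, q8→{q0, q3, q7}; union {q0, q1, q3, q4, q7, q8}; ε-closure = {q0, q1, q2, q3, q4, q7, q8}.
Read '1': q0→{q1}, q1→{q2, q4}, q2→{q4}, q3→{q4, q7}, q4→{q3, q6, q7}, q7→{q3, q4}, q8→{q2, q7}; now {q1, q2, q3, q4, q6, q7}.
Read '0': q1→∅, q2→∅, q3→{q0, q4}, q4→{q4}, q6→{q1}, q7→{q1, q3, q8}; union {q0, q1, q3, q4, q8}; ε-closure = {q0, q1, q2, q3, q4, q8}.
Read '2': q0→{q3}, q1→{q3, q5, q8}, q2→∅, q3→{q0, q2, q5}, q4→{q2, q4, q7}, q8→{q0, q1}; now {q0, q1, q2, q3, q4, q5, q7, q8}.
The final set {q0, q1, q2, q3, q4, q5, q7, q8} contains the accepting states q2, q4, q5.

Yes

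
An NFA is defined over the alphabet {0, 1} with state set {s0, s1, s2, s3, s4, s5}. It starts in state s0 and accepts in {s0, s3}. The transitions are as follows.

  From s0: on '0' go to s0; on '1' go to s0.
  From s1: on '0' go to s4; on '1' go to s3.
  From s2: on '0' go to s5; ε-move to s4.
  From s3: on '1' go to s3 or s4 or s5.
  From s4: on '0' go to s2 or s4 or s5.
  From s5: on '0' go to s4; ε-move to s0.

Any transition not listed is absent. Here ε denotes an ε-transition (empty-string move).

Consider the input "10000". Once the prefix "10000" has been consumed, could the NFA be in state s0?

Yes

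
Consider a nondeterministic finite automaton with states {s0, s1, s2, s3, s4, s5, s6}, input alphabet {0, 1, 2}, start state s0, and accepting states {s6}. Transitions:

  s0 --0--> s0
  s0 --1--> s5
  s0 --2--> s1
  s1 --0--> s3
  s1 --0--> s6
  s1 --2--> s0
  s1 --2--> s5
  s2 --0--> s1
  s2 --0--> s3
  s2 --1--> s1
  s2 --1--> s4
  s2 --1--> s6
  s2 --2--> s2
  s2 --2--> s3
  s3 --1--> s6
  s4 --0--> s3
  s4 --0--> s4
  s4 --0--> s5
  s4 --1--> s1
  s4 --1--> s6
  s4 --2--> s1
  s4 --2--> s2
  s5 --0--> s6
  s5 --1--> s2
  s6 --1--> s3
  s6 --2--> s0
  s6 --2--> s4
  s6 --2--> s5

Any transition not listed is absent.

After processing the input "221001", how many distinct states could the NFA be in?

Start in {s0}.
Read '2': {s0} → {s1}.
Read '2': {s1} → {s0, s5}.
Read '1': {s0, s5} → {s2, s5}.
Read '0': {s2, s5} → {s1, s3, s6}.
Read '0': {s1, s3, s6} → {s3, s6}.
Read '1': {s3, s6} → {s3, s6}.
That set has 2 states.

2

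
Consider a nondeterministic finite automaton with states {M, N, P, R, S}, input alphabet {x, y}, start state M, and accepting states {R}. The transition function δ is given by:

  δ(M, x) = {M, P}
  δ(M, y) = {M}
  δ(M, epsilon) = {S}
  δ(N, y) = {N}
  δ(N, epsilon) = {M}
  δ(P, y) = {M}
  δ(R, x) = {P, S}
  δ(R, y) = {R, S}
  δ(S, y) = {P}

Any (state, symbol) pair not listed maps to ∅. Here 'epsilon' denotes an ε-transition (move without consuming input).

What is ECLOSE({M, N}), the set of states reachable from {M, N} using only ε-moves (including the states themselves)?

{M, N, S}

Begin with {M, N}.
ε-move M → S; add S.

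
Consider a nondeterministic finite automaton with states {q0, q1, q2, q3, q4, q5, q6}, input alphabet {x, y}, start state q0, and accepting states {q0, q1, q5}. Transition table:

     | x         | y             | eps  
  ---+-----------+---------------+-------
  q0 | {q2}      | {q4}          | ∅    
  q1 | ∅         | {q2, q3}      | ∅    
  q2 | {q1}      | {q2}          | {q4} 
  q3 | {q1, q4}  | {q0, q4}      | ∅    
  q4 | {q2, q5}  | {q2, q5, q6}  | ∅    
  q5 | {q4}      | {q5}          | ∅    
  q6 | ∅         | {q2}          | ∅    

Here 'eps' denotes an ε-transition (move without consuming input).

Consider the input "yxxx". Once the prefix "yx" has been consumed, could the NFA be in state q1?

Start in {q0}.
Read 'y': q0→{q4}; now {q4}.
Read 'x': q4→{q2, q5}; union {q2, q5}; ε-closure = {q2, q4, q5}.
State q1 is not in {q2, q4, q5}.

No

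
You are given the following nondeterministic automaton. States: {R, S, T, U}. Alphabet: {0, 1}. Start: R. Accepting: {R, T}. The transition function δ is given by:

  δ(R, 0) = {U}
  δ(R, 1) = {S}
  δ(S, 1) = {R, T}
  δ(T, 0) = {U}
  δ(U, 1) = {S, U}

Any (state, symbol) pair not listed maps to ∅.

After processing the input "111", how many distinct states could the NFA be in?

1

Start in {R}.
Read '1': {R} → {S}.
Read '1': {S} → {R, T}.
Read '1': {R, T} → {S}.
That set has 1 state.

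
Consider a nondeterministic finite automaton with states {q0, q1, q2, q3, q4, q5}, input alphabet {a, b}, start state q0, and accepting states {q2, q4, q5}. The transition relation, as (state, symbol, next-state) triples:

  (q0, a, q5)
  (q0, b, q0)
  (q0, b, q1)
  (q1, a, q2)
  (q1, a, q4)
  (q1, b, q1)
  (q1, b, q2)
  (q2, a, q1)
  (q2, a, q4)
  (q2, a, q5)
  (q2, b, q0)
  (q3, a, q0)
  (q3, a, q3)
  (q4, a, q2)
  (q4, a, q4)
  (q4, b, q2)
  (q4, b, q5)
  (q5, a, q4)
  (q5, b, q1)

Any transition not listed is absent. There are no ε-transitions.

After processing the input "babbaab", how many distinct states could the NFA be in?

4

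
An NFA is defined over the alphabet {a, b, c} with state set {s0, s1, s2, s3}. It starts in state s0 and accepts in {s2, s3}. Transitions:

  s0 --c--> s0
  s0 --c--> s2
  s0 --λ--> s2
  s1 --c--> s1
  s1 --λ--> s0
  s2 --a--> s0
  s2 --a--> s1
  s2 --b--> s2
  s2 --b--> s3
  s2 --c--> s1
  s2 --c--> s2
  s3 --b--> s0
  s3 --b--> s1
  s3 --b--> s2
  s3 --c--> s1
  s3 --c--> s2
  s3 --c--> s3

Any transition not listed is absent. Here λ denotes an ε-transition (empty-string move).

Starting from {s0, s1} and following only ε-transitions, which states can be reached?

Begin with {s0, s1}.
ε-move s0 → s2; add s2.

{s0, s1, s2}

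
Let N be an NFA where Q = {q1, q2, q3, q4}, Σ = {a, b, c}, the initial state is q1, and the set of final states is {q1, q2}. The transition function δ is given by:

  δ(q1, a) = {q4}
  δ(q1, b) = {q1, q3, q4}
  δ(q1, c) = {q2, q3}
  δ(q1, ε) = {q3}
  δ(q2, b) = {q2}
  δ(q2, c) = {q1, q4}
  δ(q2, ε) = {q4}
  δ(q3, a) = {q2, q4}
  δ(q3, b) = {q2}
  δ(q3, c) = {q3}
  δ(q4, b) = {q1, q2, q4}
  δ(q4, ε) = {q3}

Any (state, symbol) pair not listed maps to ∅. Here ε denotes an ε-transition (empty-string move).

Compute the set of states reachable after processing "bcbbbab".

{q1, q2, q3, q4}

Start: ε-closure({q1}) = {q1, q3}.
Read 'b': q1→{q1, q3, q4}, q3→{q2}; now {q1, q2, q3, q4}.
Read 'c': q1→{q2, q3}, q2→{q1, q4}, q3→{q3}, q4→∅; now {q1, q2, q3, q4}.
Read 'b': q1→{q1, q3, q4}, q2→{q2}, q3→{q2}, q4→{q1, q2, q4}; now {q1, q2, q3, q4}.
Read 'b': q1→{q1, q3, q4}, q2→{q2}, q3→{q2}, q4→{q1, q2, q4}; now {q1, q2, q3, q4}.
Read 'b': q1→{q1, q3, q4}, q2→{q2}, q3→{q2}, q4→{q1, q2, q4}; now {q1, q2, q3, q4}.
Read 'a': q1→{q4}, q2→∅, q3→{q2, q4}, q4→∅; union {q2, q4}; ε-closure = {q2, q3, q4}.
Read 'b': q2→{q2}, q3→{q2}, q4→{q1, q2, q4}; union {q1, q2, q4}; ε-closure = {q1, q2, q3, q4}.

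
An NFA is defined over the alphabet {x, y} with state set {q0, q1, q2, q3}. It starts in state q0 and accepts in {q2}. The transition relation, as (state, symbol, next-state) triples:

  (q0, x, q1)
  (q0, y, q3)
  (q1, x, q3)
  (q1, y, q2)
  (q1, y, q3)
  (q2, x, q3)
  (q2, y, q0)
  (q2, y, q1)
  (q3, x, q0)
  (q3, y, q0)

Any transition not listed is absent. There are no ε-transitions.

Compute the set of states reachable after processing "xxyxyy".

Start in {q0}.
Read 'x': q0→{q1}; now {q1}.
Read 'x': q1→{q3}; now {q3}.
Read 'y': q3→{q0}; now {q0}.
Read 'x': q0→{q1}; now {q1}.
Read 'y': q1→{q2, q3}; now {q2, q3}.
Read 'y': q2→{q0, q1}, q3→{q0}; now {q0, q1}.

{q0, q1}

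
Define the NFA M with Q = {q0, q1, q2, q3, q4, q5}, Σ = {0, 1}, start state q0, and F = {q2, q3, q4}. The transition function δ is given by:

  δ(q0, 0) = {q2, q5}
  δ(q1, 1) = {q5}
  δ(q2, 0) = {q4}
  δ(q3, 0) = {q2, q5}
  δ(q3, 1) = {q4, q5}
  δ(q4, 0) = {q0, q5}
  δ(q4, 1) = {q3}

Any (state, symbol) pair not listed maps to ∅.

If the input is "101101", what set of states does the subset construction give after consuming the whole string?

∅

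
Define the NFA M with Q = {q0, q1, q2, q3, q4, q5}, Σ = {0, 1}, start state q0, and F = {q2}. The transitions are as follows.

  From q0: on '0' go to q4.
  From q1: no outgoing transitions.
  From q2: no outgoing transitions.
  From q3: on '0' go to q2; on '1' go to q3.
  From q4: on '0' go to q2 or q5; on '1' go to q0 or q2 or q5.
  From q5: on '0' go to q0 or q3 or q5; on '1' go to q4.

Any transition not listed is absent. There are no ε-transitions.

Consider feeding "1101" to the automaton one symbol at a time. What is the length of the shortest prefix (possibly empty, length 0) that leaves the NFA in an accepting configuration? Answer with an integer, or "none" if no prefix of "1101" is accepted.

Start in {q0}.
Read '1': q0→∅; now ∅.
The set is empty and remains empty for the remaining 3 symbols.
No reachable set along the way intersects F.

none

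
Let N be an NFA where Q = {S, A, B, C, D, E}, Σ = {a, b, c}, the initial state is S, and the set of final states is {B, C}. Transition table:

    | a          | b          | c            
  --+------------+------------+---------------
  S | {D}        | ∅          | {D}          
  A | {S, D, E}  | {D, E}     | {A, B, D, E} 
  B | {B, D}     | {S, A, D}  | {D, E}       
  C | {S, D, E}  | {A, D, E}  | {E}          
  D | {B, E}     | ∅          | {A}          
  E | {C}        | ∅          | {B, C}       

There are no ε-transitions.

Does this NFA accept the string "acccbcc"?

Yes

Start in {S}.
Read 'a': S→{D}; now {D}.
Read 'c': D→{A}; now {A}.
Read 'c': A→{A, B, D, E}; now {A, B, D, E}.
Read 'c': A→{A, B, D, E}, B→{D, E}, D→{A}, E→{B, C}; now {A, B, C, D, E}.
Read 'b': A→{D, E}, B→{S, A, D}, C→{A, D, E}, D→∅, E→∅; now {S, A, D, E}.
Read 'c': S→{D}, A→{A, B, D, E}, D→{A}, E→{B, C}; now {A, B, C, D, E}.
Read 'c': A→{A, B, D, E}, B→{D, E}, C→{E}, D→{A}, E→{B, C}; now {A, B, C, D, E}.
The final set {A, B, C, D, E} contains the accepting states B, C.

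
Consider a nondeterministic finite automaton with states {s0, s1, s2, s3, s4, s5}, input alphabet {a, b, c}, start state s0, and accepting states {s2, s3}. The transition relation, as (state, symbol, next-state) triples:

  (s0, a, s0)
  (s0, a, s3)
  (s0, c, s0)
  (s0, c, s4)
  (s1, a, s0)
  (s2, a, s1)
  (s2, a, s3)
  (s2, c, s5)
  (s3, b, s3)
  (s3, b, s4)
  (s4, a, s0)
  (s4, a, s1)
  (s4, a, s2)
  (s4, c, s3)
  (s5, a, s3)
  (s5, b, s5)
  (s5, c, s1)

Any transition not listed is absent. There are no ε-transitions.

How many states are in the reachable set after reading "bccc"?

0

Start in {s0}.
Read 'b': {s0} → ∅.
The set is empty and remains empty for the remaining 3 symbols.
That set has 0 states.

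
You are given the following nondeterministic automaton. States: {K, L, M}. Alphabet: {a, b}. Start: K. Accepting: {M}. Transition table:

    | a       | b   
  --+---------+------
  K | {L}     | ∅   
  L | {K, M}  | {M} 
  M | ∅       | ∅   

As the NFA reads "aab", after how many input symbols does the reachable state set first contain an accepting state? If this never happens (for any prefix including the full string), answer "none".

Start in {K}.
Read 'a': {K} → {L}.
Read 'a': {L} → {K, M}.
None of the earlier sets intersect F, but {K, M} does.

2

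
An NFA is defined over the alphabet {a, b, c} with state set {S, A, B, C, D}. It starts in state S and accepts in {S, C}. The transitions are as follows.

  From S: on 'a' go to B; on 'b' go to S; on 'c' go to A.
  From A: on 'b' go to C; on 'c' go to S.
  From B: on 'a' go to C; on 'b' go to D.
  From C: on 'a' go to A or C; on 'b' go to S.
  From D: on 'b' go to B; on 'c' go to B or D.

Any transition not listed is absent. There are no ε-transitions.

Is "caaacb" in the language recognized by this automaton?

Start in {S}.
Read 'c': S→{A}; now {A}.
Read 'a': A→∅; now ∅.
The set is empty and remains empty for the remaining 4 symbols.
The final set ∅ contains no accepting state.

No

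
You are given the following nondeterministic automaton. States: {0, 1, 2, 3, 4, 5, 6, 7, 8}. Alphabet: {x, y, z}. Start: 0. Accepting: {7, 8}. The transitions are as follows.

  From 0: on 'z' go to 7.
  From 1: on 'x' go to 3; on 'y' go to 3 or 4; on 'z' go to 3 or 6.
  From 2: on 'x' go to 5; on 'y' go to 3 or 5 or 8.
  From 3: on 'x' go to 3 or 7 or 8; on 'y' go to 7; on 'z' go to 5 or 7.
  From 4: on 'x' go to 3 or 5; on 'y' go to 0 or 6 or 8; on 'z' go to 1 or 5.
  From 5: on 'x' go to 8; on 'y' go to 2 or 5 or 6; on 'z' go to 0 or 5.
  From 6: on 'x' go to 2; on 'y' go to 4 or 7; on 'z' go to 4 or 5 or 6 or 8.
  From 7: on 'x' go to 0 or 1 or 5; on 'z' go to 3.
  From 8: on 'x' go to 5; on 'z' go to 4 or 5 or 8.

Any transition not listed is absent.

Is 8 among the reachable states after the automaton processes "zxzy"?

No

Start in {0}.
Read 'z': {0} → {7}.
Read 'x': {7} → {0, 1, 5}.
Read 'z': {0, 1, 5} → {0, 3, 5, 6, 7}.
Read 'y': {0, 3, 5, 6, 7} → {2, 4, 5, 6, 7}.
State 8 is not in {2, 4, 5, 6, 7}.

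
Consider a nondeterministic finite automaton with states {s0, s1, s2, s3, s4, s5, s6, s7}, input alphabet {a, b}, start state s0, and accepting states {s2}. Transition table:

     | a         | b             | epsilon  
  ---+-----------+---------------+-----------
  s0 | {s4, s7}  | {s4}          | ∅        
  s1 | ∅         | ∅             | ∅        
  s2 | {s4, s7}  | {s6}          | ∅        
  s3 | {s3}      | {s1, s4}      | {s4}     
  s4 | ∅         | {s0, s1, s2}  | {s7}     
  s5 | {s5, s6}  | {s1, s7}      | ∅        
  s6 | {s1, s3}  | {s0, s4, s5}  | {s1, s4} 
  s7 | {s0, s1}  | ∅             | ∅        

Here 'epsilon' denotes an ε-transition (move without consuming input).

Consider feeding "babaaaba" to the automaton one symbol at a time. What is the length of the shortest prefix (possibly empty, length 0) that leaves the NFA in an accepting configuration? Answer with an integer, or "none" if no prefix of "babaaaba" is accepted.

none

Start in {s0}.
Read 'b': {s0} → {s4, s7}.
Read 'a': {s4, s7} → {s0, s1}.
Read 'b': {s0, s1} → {s4, s7}.
Read 'a': {s4, s7} → {s0, s1}.
Read 'a': {s0, s1} → {s4, s7}.
Read 'a': {s4, s7} → {s0, s1}.
Read 'b': {s0, s1} → {s4, s7}.
Read 'a': {s4, s7} → {s0, s1}.
No reachable set along the way intersects F.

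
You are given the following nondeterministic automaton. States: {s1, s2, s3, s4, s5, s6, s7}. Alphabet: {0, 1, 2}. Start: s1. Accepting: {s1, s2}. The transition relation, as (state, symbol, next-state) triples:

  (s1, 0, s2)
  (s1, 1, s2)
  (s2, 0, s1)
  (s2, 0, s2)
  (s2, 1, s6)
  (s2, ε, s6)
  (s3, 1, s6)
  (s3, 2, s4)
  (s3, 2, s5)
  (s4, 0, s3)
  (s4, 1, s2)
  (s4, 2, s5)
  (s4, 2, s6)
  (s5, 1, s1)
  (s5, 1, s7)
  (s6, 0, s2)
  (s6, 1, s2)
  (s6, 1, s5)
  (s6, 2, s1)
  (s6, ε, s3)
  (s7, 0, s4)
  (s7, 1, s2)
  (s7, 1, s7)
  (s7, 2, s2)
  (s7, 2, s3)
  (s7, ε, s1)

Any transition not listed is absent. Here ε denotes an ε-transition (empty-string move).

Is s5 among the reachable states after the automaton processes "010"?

Start in {s1}.
Read '0': {s1} → {s2, s3, s6}.
Read '1': {s2, s3, s6} → {s2, s3, s5, s6}.
Read '0': {s2, s3, s5, s6} → {s1, s2, s3, s6}.
State s5 is not in {s1, s2, s3, s6}.

No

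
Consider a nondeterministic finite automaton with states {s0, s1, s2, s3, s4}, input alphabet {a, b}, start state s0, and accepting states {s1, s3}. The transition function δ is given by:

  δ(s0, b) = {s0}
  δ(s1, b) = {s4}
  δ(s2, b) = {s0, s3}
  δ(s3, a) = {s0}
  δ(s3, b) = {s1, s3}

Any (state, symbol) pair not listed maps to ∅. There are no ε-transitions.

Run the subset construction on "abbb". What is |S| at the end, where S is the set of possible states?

Start in {s0}.
Read 'a': {s0} → ∅.
The set is empty and remains empty for the remaining 3 symbols.
That set has 0 states.

0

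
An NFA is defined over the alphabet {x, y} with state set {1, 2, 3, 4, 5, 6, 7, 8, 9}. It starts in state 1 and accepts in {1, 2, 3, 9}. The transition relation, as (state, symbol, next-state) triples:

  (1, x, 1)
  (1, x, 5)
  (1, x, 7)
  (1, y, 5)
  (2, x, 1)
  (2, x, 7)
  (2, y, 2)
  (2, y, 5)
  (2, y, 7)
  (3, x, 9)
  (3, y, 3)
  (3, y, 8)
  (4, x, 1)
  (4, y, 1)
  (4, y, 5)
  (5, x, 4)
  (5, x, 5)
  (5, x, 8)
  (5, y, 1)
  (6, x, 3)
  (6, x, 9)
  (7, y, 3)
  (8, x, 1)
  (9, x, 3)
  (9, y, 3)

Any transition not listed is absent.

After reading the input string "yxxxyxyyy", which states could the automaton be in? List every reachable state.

Start in {1}.
Read 'y': {1} → {5}.
Read 'x': {5} → {4, 5, 8}.
Read 'x': {4, 5, 8} → {1, 4, 5, 8}.
Read 'x': {1, 4, 5, 8} → {1, 4, 5, 7, 8}.
Read 'y': {1, 4, 5, 7, 8} → {1, 3, 5}.
Read 'x': {1, 3, 5} → {1, 4, 5, 7, 8, 9}.
Read 'y': {1, 4, 5, 7, 8, 9} → {1, 3, 5}.
Read 'y': {1, 3, 5} → {1, 3, 5, 8}.
Read 'y': {1, 3, 5, 8} → {1, 3, 5, 8}.

{1, 3, 5, 8}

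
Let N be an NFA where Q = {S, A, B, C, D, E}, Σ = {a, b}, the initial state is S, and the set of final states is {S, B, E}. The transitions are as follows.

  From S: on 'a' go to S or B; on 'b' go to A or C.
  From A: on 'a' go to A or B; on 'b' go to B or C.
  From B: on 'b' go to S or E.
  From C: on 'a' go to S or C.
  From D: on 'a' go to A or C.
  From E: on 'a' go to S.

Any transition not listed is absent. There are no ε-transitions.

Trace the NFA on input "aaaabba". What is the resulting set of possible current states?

Start in {S}.
Read 'a': {S} → {S, B}.
Read 'a': {S, B} → {S, B}.
Read 'a': {S, B} → {S, B}.
Read 'a': {S, B} → {S, B}.
Read 'b': {S, B} → {S, A, C, E}.
Read 'b': {S, A, C, E} → {A, B, C}.
Read 'a': {A, B, C} → {S, A, B, C}.

{S, A, B, C}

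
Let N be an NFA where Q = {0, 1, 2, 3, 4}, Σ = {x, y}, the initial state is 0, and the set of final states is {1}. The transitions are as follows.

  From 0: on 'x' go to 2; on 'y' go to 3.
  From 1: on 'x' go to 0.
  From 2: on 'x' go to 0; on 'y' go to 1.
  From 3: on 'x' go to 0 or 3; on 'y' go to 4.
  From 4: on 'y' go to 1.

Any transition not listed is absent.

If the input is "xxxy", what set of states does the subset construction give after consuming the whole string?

Start in {0}.
Read 'x': 0→{2}; now {2}.
Read 'x': 2→{0}; now {0}.
Read 'x': 0→{2}; now {2}.
Read 'y': 2→{1}; now {1}.

{1}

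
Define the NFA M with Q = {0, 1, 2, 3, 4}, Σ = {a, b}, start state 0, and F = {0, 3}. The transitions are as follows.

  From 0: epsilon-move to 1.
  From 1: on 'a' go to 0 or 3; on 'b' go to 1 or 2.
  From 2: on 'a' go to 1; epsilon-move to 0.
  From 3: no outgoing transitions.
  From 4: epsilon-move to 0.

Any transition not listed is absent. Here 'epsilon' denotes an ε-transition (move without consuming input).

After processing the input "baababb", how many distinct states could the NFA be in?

3

Start: ε-closure({0}) = {0, 1}.
Read 'b': 0→∅, 1→{1, 2}; union {1, 2}; ε-closure = {0, 1, 2}.
Read 'a': 0→∅, 1→{0, 3}, 2→{1}; now {0, 1, 3}.
Read 'a': 0→∅, 1→{0, 3}, 3→∅; union {0, 3}; ε-closure = {0, 1, 3}.
Read 'b': 0→∅, 1→{1, 2}, 3→∅; union {1, 2}; ε-closure = {0, 1, 2}.
Read 'a': 0→∅, 1→{0, 3}, 2→{1}; now {0, 1, 3}.
Read 'b': 0→∅, 1→{1, 2}, 3→∅; union {1, 2}; ε-closure = {0, 1, 2}.
Read 'b': 0→∅, 1→{1, 2}, 2→∅; union {1, 2}; ε-closure = {0, 1, 2}.
That set has 3 states.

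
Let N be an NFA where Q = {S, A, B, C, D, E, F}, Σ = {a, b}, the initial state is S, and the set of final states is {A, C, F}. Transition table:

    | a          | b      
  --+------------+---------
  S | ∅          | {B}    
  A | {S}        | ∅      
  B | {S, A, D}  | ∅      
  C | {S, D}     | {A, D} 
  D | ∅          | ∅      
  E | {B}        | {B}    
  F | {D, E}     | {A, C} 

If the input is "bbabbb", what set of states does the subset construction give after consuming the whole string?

Start in {S}.
Read 'b': {S} → {B}.
Read 'b': {B} → ∅.
The set is empty and remains empty for the remaining 4 symbols.

∅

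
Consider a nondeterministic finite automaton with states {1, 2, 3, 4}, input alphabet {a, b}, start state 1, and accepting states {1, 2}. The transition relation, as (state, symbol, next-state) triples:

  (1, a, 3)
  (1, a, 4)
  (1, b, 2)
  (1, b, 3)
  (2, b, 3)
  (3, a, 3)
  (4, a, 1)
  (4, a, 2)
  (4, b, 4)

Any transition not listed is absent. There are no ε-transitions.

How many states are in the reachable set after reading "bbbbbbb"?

Start in {1}.
Read 'b': 1→{2, 3}; now {2, 3}.
Read 'b': 2→{3}, 3→∅; now {3}.
Read 'b': 3→∅; now ∅.
The set is empty and remains empty for the remaining 4 symbols.
That set has 0 states.

0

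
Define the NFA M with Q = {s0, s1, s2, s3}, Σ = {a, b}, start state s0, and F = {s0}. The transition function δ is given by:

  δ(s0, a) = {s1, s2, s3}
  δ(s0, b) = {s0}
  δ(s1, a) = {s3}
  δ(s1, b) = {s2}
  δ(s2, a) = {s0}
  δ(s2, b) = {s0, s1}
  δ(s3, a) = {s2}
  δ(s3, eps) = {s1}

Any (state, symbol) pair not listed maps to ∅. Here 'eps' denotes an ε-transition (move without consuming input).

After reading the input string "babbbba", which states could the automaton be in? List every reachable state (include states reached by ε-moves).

{s0, s1, s2, s3}

Start in {s0}.
Read 'b': s0→{s0}; now {s0}.
Read 'a': s0→{s1, s2, s3}; now {s1, s2, s3}.
Read 'b': s1→{s2}, s2→{s0, s1}, s3→∅; now {s0, s1, s2}.
Read 'b': s0→{s0}, s1→{s2}, s2→{s0, s1}; now {s0, s1, s2}.
Read 'b': s0→{s0}, s1→{s2}, s2→{s0, s1}; now {s0, s1, s2}.
Read 'b': s0→{s0}, s1→{s2}, s2→{s0, s1}; now {s0, s1, s2}.
Read 'a': s0→{s1, s2, s3}, s1→{s3}, s2→{s0}; now {s0, s1, s2, s3}.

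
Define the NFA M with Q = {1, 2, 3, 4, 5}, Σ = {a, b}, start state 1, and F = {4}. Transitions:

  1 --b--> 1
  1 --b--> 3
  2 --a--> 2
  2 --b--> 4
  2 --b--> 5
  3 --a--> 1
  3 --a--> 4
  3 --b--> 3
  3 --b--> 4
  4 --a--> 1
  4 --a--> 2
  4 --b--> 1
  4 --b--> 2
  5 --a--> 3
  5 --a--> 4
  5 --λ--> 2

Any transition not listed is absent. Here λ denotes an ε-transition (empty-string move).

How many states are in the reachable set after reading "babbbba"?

4

Start in {1}.
Read 'b': {1} → {1, 3}.
Read 'a': {1, 3} → {1, 4}.
Read 'b': {1, 4} → {1, 2, 3}.
Read 'b': {1, 2, 3} → {1, 2, 3, 4, 5}.
Read 'b': {1, 2, 3, 4, 5} → {1, 2, 3, 4, 5}.
Read 'b': {1, 2, 3, 4, 5} → {1, 2, 3, 4, 5}.
Read 'a': {1, 2, 3, 4, 5} → {1, 2, 3, 4}.
That set has 4 states.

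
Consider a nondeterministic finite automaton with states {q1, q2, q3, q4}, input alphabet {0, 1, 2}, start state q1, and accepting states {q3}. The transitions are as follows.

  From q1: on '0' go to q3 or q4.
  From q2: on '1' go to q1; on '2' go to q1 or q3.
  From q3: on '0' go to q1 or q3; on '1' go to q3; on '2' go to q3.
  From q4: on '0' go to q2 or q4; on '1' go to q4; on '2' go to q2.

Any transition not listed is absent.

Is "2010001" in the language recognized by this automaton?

No

Start in {q1}.
Read '2': q1→∅; now ∅.
The set is empty and remains empty for the remaining 6 symbols.
The final set ∅ contains no accepting state.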